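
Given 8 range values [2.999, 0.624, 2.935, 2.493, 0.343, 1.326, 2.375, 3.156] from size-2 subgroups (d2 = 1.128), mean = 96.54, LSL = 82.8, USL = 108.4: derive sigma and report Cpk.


R_bar = (2.999 + 0.624 + 2.935 + 2.493 + 0.343 + 1.326 + 2.375 + 3.156) / 8 = 2.031375
sigma = R_bar / d2 = 2.031375 / 1.128 = 1.8008644
Cp = (USL - LSL)/(6*sigma) = (108.4 - 82.8)/(6*1.8008644) = 2.3692
Cpu = (108.4 - 96.54)/(3*1.8008644) = 2.1952
Cpl = (96.54 - 82.8)/(3*1.8008644) = 2.5432
Cpk = min(Cpu, Cpl) = 2.1952

2.1952


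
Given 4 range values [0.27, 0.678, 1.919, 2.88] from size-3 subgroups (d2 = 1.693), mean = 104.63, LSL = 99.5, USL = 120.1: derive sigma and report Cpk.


R_bar = (0.27 + 0.678 + 1.919 + 2.88) / 4 = 1.43675
sigma = R_bar / d2 = 1.43675 / 1.693 = 0.84864146
Cp = (USL - LSL)/(6*sigma) = (120.1 - 99.5)/(6*0.84864146) = 4.0457
Cpu = (120.1 - 104.63)/(3*0.84864146) = 6.0764
Cpl = (104.63 - 99.5)/(3*0.84864146) = 2.0150
Cpk = min(Cpu, Cpl) = 2.0150

2.0150


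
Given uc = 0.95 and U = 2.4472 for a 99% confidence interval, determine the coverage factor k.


k = U / uc
k = 2.4472 / 0.95
k = 2.576

2.576


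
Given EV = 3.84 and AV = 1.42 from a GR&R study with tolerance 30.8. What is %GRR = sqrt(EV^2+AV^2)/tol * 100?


GRR = sqrt(EV^2 + AV^2) = sqrt(3.84^2 + 1.42^2) = 4.0941422
%GRR = GRR / tol * 100 = 4.0941422 / 30.8 * 100
%GRR = 13.2927

13.2927


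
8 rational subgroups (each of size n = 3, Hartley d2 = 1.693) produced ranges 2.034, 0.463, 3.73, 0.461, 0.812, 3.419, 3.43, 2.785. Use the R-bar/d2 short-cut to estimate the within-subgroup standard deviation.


R_bar = (2.034 + 0.463 + 3.73 + 0.461 + 0.812 + 3.419 + 3.43 + 2.785) / 8
R_bar = 17.134 / 8 = 2.14175
sigma_hat = R_bar / d2 = 2.14175 / 1.693 = 1.2651

1.2651


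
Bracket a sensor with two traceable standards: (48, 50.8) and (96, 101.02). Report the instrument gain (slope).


slope = (y2 - y1) / (x2 - x1)
= (101.02 - 50.8) / (96 - 48)
= 50.2200 / 48
= 1.0462

1.0462


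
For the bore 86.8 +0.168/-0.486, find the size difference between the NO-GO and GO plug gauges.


GO = nominal - lower_tol (smallest hole = maximum material condition)
GO = 86.8 - 0.486 = 86.314
NO-GO = nominal + upper_tol (largest hole = least material condition)
NO-GO = 86.8 + 0.168 = 86.968
spread = NO-GO - GO = 86.968 - 86.314 = 0.6540

0.6540


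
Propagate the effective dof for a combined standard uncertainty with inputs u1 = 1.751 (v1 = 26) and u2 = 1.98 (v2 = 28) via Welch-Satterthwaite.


uc = sqrt(u1^2 + u2^2) = sqrt(1.751^2 + 1.98^2) = 2.6431801
v_eff = uc^4 / (u1^4/v1 + u2^4/v2)
= 2.6431801^4 / (1.751^4/26 + 1.98^4/28)
= 48.8098 / 0.9104644
v_eff = 53.6098

53.6098


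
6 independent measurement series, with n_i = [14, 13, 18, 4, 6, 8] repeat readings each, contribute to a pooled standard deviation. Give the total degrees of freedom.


nu = sum_i (n_i - 1)
nu = ((14 - 1) + (13 - 1) + (18 - 1) + (4 - 1) + (6 - 1) + (8 - 1))
nu = 13 + 12 + 17 + 3 + 5 + 7
nu = 57

57


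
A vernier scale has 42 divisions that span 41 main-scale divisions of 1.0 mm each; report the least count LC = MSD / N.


LC = MSD / n_div
= 1.0 / 42
= 0.0238

0.0238


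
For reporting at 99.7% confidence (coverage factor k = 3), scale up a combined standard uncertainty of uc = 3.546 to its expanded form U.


U = k * uc
U = 3 * 3.546
U = 10.6380

10.6380


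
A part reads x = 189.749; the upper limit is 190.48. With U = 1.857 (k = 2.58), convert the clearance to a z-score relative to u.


u = U / k = 1.857 / 2.58 = 0.71976744
margin = |USL - x| = |190.48 - 189.749| = 0.731
z = margin / u = 0.731 / 0.71976744
z = 1.0156

1.0156


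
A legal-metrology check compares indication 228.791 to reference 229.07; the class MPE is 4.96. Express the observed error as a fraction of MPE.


e = indication - reference = 228.791 - 229.07 = -0.2790
|e| = 0.2790
ratio = |e| / MPE = 0.2790 / 4.96
ratio = 0.0563

0.0563


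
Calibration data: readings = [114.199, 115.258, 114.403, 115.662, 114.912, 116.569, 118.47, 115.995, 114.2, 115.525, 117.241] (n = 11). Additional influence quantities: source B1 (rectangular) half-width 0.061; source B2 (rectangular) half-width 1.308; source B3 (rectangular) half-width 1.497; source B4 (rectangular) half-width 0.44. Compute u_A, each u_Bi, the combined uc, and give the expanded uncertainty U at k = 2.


mean = (114.199 + 115.258 + 114.403 + 115.662 + 114.912 + 116.569 + 118.47 + 115.995 + 114.2 + 115.525 + 117.241) / 11 = 115.6758182
s = sqrt(sum((x - mean)^2)/(n-1)) = 1.3385411
u_A = s / sqrt(n) = 1.3385411 / sqrt(11) = 0.40358533
u_B1 = 0.061 / sqrt(3) = 0.035218366
u_B2 = 1.308 / sqrt(3) = 0.75517415
u_B3 = 1.497 / sqrt(3) = 0.86429335
u_B4 = 0.44 / sqrt(3) = 0.25403412
uc = sqrt(0.40358533^2 + 0.035218366^2 + 0.75517415^2 + 0.86429335^2 + 0.25403412^2) = 1.2433607
U = k * uc = 2 * 1.2433607
U = 2.4867

2.4867


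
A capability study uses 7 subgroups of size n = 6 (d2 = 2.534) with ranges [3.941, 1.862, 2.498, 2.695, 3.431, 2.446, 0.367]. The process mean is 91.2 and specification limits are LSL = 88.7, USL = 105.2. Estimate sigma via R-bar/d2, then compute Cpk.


R_bar = (3.941 + 1.862 + 2.498 + 2.695 + 3.431 + 2.446 + 0.367) / 7 = 2.4628571
sigma = R_bar / d2 = 2.4628571 / 2.534 = 0.97192466
Cp = (USL - LSL)/(6*sigma) = (105.2 - 88.7)/(6*0.97192466) = 2.8294
Cpu = (105.2 - 91.2)/(3*0.97192466) = 4.8015
Cpl = (91.2 - 88.7)/(3*0.97192466) = 0.8574
Cpk = min(Cpu, Cpl) = 0.8574

0.8574


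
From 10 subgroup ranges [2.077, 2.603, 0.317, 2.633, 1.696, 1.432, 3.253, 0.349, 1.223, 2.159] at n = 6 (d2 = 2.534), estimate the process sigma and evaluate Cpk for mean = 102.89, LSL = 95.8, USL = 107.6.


R_bar = (2.077 + 2.603 + 0.317 + 2.633 + 1.696 + 1.432 + 3.253 + 0.349 + 1.223 + 2.159) / 10 = 1.7742
sigma = R_bar / d2 = 1.7742 / 2.534 = 0.70015785
Cp = (USL - LSL)/(6*sigma) = (107.6 - 95.8)/(6*0.70015785) = 2.8089
Cpu = (107.6 - 102.89)/(3*0.70015785) = 2.2424
Cpl = (102.89 - 95.8)/(3*0.70015785) = 3.3754
Cpk = min(Cpu, Cpl) = 2.2424

2.2424


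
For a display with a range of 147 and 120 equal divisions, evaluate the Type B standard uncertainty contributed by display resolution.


resolution = range / divisions
resolution = 147 / 120 = 1.225
u_res = resolution / (2*sqrt(3))
u_res = 1.225 / 3.4641016
u_res = 0.3536

0.3536


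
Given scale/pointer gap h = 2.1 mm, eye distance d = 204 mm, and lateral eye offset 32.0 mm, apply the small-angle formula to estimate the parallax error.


error = h * offset / d
= 2.1 * 32.0 / 204
= 0.3294

0.3294


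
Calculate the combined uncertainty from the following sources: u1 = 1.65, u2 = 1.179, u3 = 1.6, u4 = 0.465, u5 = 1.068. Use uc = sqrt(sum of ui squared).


uc = sqrt(1.65^2 + 1.179^2 + 1.6^2 + 0.465^2 + 1.068^2)
uc = sqrt(8.02939)
uc = 2.8336

2.8336


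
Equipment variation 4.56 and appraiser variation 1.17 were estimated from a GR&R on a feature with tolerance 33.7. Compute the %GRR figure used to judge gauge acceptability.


GRR = sqrt(EV^2 + AV^2) = sqrt(4.56^2 + 1.17^2) = 4.7077064
%GRR = GRR / tol * 100 = 4.7077064 / 33.7 * 100
%GRR = 13.9695

13.9695


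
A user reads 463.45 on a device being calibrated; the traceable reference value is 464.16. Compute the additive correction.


Correction = standard - reading
= 464.16 - 463.45
= 0.7100

0.7100


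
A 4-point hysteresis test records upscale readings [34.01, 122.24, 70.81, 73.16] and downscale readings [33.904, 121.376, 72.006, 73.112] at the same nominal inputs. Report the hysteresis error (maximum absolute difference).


|34.01 - 33.904| = 0.1060
|122.24 - 121.376| = 0.8640
|70.81 - 72.006| = 1.1960
|73.16 - 73.112| = 0.0480
hysteresis = max(diffs) = 1.1960

1.1960


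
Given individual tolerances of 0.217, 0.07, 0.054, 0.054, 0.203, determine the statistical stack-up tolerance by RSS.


RSS = sqrt(0.217^2 + 0.07^2 + 0.054^2 + 0.054^2 + 0.203^2)
= sqrt(0.09903)
= 0.3147

0.3147


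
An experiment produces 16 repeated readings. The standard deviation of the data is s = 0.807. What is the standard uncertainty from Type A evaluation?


u_A = s / sqrt(n)
u_A = 0.807 / sqrt(16)
u_A = 0.807 / 4
u_A = 0.2018

0.2018


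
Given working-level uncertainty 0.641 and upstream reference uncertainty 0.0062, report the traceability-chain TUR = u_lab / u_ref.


TUR = u_lab / u_ref
= 0.641 / 0.0062
= 103.3871

103.3871


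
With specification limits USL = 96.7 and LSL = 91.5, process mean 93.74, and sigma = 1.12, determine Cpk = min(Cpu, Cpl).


Cpu = (USL - mean) / (3*sigma) = (96.7 - 93.74) / (3*1.12) = 0.8810
Cpl = (mean - LSL) / (3*sigma) = (93.74 - 91.5) / (3*1.12) = 0.6667
Cpk = min(Cpu, Cpl) = 0.6667

0.6667


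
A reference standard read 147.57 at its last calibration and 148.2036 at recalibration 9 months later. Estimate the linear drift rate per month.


rate = (v2 - v1) / months
= (148.2036 - 147.57) / 9
= 0.6336 / 9
= 0.0704

0.0704


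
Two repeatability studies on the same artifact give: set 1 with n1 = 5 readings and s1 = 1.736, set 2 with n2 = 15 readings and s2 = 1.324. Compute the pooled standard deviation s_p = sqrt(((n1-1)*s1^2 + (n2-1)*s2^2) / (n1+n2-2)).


s_p = sqrt(((n1-1)*s1^2 + (n2-1)*s2^2) / (n1+n2-2))
numerator = (5-1)*1.736^2 + (15-1)*1.324^2 = 12.054784 + 24.541664 = 36.596448
denominator = 5 + 15 - 2 = 18
s_p^2 = 36.596448 / 18 = 2.033136
s_p = sqrt(2.033136) = 1.4259

1.4259


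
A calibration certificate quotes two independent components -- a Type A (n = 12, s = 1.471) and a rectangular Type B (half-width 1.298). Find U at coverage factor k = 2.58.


u_A = s / sqrt(n) = 1.471 / sqrt(12) = 0.42464112
u_B = half_width / sqrt(3) = 1.298 / sqrt(3) = 0.74940065
uc = sqrt(u_A^2 + u_B^2) = sqrt(0.42464112^2 + 0.74940065^2) = 0.8613486
U = k * uc = 2.58 * 0.8613486
U = 2.2223

2.2223


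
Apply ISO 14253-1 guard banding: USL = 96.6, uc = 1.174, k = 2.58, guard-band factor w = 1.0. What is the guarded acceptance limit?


U = k * uc = 2.58 * 1.174 = 3.02892
guard band g = w * U = 1.0 * 3.02892 = 3.02892
AL = USL - g = 96.6 - 3.02892
AL = 93.5711

93.5711


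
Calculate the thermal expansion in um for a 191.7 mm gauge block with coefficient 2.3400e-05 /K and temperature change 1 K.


dL = L * alpha * dT
= 191.7 * 2.3400e-05 * 1
= 0.0044858 mm
dL_um = 0.0044858 * 1000 = 4.4858 um

4.4858


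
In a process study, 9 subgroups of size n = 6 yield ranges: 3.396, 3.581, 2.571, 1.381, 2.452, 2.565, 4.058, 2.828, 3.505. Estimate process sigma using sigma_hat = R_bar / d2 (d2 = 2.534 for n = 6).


R_bar = (3.396 + 3.581 + 2.571 + 1.381 + 2.452 + 2.565 + 4.058 + 2.828 + 3.505) / 9
R_bar = 26.337 / 9 = 2.9263333
sigma_hat = R_bar / d2 = 2.9263333 / 2.534 = 1.1548

1.1548


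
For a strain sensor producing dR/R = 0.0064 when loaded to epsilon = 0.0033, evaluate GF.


GF = (dR/R) / epsilon
= 0.0064 / 0.0033
= 1.9394

1.9394


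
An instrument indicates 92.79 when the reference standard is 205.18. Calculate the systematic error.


Systematic error = measured - true
= 92.79 - 205.18
= -112.3900

-112.3900


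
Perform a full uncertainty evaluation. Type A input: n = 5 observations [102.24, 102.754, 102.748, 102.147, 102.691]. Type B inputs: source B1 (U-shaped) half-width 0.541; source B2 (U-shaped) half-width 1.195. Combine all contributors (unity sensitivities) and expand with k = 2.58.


mean = (102.24 + 102.754 + 102.748 + 102.147 + 102.691) / 5 = 102.516
s = sqrt(sum((x - mean)^2)/(n-1)) = 0.29724989
u_A = s / sqrt(n) = 0.29724989 / sqrt(5) = 0.13293419
u_B1 = 0.541 / sqrt(2) = 0.38254477
u_B2 = 1.195 / sqrt(2) = 0.8449926
uc = sqrt(0.13293419^2 + 0.38254477^2 + 0.8449926^2) = 0.93702961
U = k * uc = 2.58 * 0.93702961
U = 2.4175

2.4175


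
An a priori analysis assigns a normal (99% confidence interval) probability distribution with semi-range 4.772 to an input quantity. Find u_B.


u_B = half_width / 2.576
u_B = 4.772 / 2.576
u_B = 1.8525

1.8525


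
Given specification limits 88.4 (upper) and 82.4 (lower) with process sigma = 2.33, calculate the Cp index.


Cp = (USL - LSL) / (6 * sigma)
= (88.4 - 82.4) / (6 * 2.33)
= 6.0000 / 13.9800
= 0.4292

0.4292


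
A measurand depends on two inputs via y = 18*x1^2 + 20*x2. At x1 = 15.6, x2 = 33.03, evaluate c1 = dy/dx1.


y = 18*x1^2 + 20*x2
dy/dx1 = 2*18*x1
Evaluate at x1 = 15.6: c1 = 36 * 15.6
c1 = 561.6000

561.6000


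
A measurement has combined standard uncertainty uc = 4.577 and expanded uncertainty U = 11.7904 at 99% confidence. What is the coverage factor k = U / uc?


k = U / uc
k = 11.7904 / 4.577
k = 2.576

2.576


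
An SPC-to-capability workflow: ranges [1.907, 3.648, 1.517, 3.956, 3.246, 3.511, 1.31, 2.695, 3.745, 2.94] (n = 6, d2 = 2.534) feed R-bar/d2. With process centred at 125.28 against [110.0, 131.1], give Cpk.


R_bar = (1.907 + 3.648 + 1.517 + 3.956 + 3.246 + 3.511 + 1.31 + 2.695 + 3.745 + 2.94) / 10 = 2.8475
sigma = R_bar / d2 = 2.8475 / 2.534 = 1.1237174
Cp = (USL - LSL)/(6*sigma) = (131.1 - 110.0)/(6*1.1237174) = 3.1295
Cpu = (131.1 - 125.28)/(3*1.1237174) = 1.7264
Cpl = (125.28 - 110.0)/(3*1.1237174) = 4.5326
Cpk = min(Cpu, Cpl) = 1.7264

1.7264


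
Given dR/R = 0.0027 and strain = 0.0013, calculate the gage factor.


GF = (dR/R) / epsilon
= 0.0027 / 0.0013
= 2.0769

2.0769


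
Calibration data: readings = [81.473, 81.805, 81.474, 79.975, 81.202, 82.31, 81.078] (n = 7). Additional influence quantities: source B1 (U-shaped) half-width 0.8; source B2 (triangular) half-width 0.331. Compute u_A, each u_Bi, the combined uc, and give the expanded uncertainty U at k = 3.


mean = (81.473 + 81.805 + 81.474 + 79.975 + 81.202 + 82.31 + 81.078) / 7 = 81.331
s = sqrt(sum((x - mean)^2)/(n-1)) = 0.72377667
u_A = s / sqrt(n) = 0.72377667 / sqrt(7) = 0.27356187
u_B1 = 0.8 / sqrt(2) = 0.56568542
u_B2 = 0.331 / sqrt(6) = 0.13513018
uc = sqrt(0.27356187^2 + 0.56568542^2 + 0.13513018^2) = 0.64272565
U = k * uc = 3 * 0.64272565
U = 1.9282

1.9282


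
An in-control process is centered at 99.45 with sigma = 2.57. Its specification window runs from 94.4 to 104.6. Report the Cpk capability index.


Cpu = (USL - mean) / (3*sigma) = (104.6 - 99.45) / (3*2.57) = 0.6680
Cpl = (mean - LSL) / (3*sigma) = (99.45 - 94.4) / (3*2.57) = 0.6550
Cpk = min(Cpu, Cpl) = 0.6550

0.6550


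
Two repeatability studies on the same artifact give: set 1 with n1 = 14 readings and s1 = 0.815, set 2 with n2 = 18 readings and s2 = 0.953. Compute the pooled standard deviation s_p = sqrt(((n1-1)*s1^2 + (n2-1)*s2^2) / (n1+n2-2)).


s_p = sqrt(((n1-1)*s1^2 + (n2-1)*s2^2) / (n1+n2-2))
numerator = (14-1)*0.815^2 + (18-1)*0.953^2 = 8.634925 + 15.439553 = 24.074478
denominator = 14 + 18 - 2 = 30
s_p^2 = 24.074478 / 30 = 0.8024826
s_p = sqrt(0.8024826) = 0.8958

0.8958


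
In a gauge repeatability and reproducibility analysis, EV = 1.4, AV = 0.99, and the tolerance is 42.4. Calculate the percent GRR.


GRR = sqrt(EV^2 + AV^2) = sqrt(1.4^2 + 0.99^2) = 1.714672
%GRR = GRR / tol * 100 = 1.714672 / 42.4 * 100
%GRR = 4.0440

4.0440


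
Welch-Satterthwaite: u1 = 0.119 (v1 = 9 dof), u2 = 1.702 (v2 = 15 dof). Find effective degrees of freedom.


uc = sqrt(u1^2 + u2^2) = sqrt(0.119^2 + 1.702^2) = 1.706155
v_eff = uc^4 / (u1^4/v1 + u2^4/v2)
= 1.706155^4 / (0.119^4/9 + 1.702^4/15)
= 8.4737166 / 0.55945384
v_eff = 15.1464

15.1464


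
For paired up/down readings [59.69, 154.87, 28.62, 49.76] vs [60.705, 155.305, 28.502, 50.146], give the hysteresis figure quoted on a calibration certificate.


|59.69 - 60.705| = 1.0150
|154.87 - 155.305| = 0.4350
|28.62 - 28.502| = 0.1180
|49.76 - 50.146| = 0.3860
hysteresis = max(diffs) = 1.0150

1.0150


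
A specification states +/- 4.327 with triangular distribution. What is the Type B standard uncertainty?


u_B = half_width / sqrt(6)
u_B = 4.327 / 2.4494897
u_B = 1.7665

1.7665


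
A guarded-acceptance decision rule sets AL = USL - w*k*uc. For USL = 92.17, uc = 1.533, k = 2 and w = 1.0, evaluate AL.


U = k * uc = 2 * 1.533 = 3.066
guard band g = w * U = 1.0 * 3.066 = 3.066
AL = USL - g = 92.17 - 3.066
AL = 89.1040

89.1040


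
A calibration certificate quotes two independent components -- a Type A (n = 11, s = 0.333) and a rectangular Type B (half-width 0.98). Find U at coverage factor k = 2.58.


u_A = s / sqrt(n) = 0.333 / sqrt(11) = 0.10040328
u_B = half_width / sqrt(3) = 0.98 / sqrt(3) = 0.56580326
uc = sqrt(u_A^2 + u_B^2) = sqrt(0.10040328^2 + 0.56580326^2) = 0.57464263
U = k * uc = 2.58 * 0.57464263
U = 1.4826

1.4826


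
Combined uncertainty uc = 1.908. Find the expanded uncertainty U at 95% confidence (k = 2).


U = k * uc
U = 2 * 1.908
U = 3.8160

3.8160


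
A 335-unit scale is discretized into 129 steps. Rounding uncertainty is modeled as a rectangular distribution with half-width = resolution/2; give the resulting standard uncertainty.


resolution = range / divisions
resolution = 335 / 129 = 2.5968992
u_res = resolution / (2*sqrt(3))
u_res = 2.5968992 / 3.4641016
u_res = 0.7497

0.7497


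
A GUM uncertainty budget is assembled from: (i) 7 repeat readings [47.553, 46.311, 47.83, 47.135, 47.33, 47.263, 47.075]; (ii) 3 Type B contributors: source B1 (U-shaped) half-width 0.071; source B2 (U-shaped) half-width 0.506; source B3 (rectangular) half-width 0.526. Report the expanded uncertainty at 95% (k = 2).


mean = (47.553 + 46.311 + 47.83 + 47.135 + 47.33 + 47.263 + 47.075) / 7 = 47.21385714
s = sqrt(sum((x - mean)^2)/(n-1)) = 0.47455327
u_A = s / sqrt(n) = 0.47455327 / sqrt(7) = 0.17936428
u_B1 = 0.071 / sqrt(2) = 0.050204581
u_B2 = 0.506 / sqrt(2) = 0.35779603
u_B3 = 0.526 / sqrt(3) = 0.30368624
uc = sqrt(0.17936428^2 + 0.050204581^2 + 0.35779603^2 + 0.30368624^2) = 0.50491126
U = k * uc = 2 * 0.50491126
U = 1.0098

1.0098


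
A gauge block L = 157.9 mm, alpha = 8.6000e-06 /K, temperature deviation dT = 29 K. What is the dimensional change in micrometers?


dL = L * alpha * dT
= 157.9 * 8.6000e-06 * 29
= 0.0393803 mm
dL_um = 0.0393803 * 1000 = 39.3803 um

39.3803


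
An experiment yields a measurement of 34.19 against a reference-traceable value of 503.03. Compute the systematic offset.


Systematic error = measured - true
= 34.19 - 503.03
= -468.8400

-468.8400


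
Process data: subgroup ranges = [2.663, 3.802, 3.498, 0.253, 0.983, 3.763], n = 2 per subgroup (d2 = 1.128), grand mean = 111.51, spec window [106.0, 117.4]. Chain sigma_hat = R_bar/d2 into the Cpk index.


R_bar = (2.663 + 3.802 + 3.498 + 0.253 + 0.983 + 3.763) / 6 = 2.4936667
sigma = R_bar / d2 = 2.4936667 / 1.128 = 2.2106974
Cp = (USL - LSL)/(6*sigma) = (117.4 - 106.0)/(6*2.2106974) = 0.8595
Cpu = (117.4 - 111.51)/(3*2.2106974) = 0.8881
Cpl = (111.51 - 106.0)/(3*2.2106974) = 0.8308
Cpk = min(Cpu, Cpl) = 0.8308

0.8308


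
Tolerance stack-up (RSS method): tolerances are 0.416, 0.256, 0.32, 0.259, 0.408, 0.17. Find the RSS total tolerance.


RSS = sqrt(0.416^2 + 0.256^2 + 0.32^2 + 0.259^2 + 0.408^2 + 0.17^2)
= sqrt(0.603437)
= 0.7768

0.7768


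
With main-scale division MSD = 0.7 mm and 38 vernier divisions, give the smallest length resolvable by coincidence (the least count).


LC = MSD / n_div
= 0.7 / 38
= 0.0184

0.0184


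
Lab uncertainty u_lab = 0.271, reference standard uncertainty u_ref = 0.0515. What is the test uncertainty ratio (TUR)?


TUR = u_lab / u_ref
= 0.271 / 0.0515
= 5.2621

5.2621


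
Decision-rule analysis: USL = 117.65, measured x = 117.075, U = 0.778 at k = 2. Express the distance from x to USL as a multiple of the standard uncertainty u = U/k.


u = U / k = 0.778 / 2 = 0.389
margin = |USL - x| = |117.65 - 117.075| = 0.575
z = margin / u = 0.575 / 0.389
z = 1.4781

1.4781


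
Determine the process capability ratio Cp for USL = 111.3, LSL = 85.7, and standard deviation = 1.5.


Cp = (USL - LSL) / (6 * sigma)
= (111.3 - 85.7) / (6 * 1.5)
= 25.6000 / 9.0000
= 2.8444

2.8444


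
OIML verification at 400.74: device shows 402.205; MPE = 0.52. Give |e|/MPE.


e = indication - reference = 402.205 - 400.74 = 1.4650
|e| = 1.4650
ratio = |e| / MPE = 1.4650 / 0.52
ratio = 2.8173

2.8173


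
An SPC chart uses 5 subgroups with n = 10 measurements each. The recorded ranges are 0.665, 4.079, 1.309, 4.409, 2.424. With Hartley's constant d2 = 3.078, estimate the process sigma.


R_bar = (0.665 + 4.079 + 1.309 + 4.409 + 2.424) / 5
R_bar = 12.886 / 5 = 2.5772
sigma_hat = R_bar / d2 = 2.5772 / 3.078 = 0.8373

0.8373


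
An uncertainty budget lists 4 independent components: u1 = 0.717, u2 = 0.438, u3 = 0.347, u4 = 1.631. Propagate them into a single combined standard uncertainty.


uc = sqrt(0.717^2 + 0.438^2 + 0.347^2 + 1.631^2)
uc = sqrt(3.486503)
uc = 1.8672

1.8672


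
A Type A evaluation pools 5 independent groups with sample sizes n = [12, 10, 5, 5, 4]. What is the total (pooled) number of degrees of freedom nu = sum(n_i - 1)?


nu = sum_i (n_i - 1)
nu = ((12 - 1) + (10 - 1) + (5 - 1) + (5 - 1) + (4 - 1))
nu = 11 + 9 + 4 + 4 + 3
nu = 31

31


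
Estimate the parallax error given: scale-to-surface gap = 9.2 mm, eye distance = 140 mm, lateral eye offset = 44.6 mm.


error = h * offset / d
= 9.2 * 44.6 / 140
= 2.9309

2.9309


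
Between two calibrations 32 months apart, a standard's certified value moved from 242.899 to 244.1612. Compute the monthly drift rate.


rate = (v2 - v1) / months
= (244.1612 - 242.899) / 32
= 1.2622 / 32
= 0.0394

0.0394


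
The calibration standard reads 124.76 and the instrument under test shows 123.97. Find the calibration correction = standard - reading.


Correction = standard - reading
= 124.76 - 123.97
= 0.7900

0.7900


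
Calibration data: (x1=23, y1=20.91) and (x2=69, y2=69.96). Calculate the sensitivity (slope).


slope = (y2 - y1) / (x2 - x1)
= (69.96 - 20.91) / (69 - 23)
= 49.0500 / 46
= 1.0663

1.0663


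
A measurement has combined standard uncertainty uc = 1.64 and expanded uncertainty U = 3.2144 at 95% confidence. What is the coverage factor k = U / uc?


k = U / uc
k = 3.2144 / 1.64
k = 1.96

1.96


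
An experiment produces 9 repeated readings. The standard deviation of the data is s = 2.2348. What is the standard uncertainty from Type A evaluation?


u_A = s / sqrt(n)
u_A = 2.2348 / sqrt(9)
u_A = 2.2348 / 3
u_A = 0.7449

0.7449


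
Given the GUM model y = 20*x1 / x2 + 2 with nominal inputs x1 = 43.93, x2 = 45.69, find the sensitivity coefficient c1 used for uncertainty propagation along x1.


y = 20*x1 / x2 + 2
dy/dx1 = 20/x2
Evaluate at x2 = 45.69: c1 = 20 / 45.69
c1 = 0.4377

0.4377


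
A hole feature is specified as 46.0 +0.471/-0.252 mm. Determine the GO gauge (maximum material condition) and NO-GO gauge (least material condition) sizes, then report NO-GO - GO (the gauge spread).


GO = nominal - lower_tol (smallest hole = maximum material condition)
GO = 46.0 - 0.252 = 45.748
NO-GO = nominal + upper_tol (largest hole = least material condition)
NO-GO = 46.0 + 0.471 = 46.471
spread = NO-GO - GO = 46.471 - 45.748 = 0.7230

0.7230


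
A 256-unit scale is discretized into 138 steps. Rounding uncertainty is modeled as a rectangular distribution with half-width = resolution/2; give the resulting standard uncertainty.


resolution = range / divisions
resolution = 256 / 138 = 1.8550725
u_res = resolution / (2*sqrt(3))
u_res = 1.8550725 / 3.4641016
u_res = 0.5355

0.5355


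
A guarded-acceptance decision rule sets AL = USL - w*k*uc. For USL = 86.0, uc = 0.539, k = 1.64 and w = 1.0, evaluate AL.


U = k * uc = 1.64 * 0.539 = 0.88396
guard band g = w * U = 1.0 * 0.88396 = 0.88396
AL = USL - g = 86.0 - 0.88396
AL = 85.1160

85.1160


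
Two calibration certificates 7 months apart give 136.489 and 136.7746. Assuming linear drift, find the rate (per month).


rate = (v2 - v1) / months
= (136.7746 - 136.489) / 7
= 0.2856 / 7
= 0.0408

0.0408


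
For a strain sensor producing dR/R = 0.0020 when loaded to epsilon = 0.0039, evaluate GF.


GF = (dR/R) / epsilon
= 0.0020 / 0.0039
= 0.5128

0.5128


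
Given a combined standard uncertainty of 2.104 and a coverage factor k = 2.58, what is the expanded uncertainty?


U = k * uc
U = 2.58 * 2.104
U = 5.4283

5.4283


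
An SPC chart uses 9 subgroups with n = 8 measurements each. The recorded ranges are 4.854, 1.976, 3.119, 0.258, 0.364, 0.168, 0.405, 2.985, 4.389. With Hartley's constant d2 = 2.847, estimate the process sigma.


R_bar = (4.854 + 1.976 + 3.119 + 0.258 + 0.364 + 0.168 + 0.405 + 2.985 + 4.389) / 9
R_bar = 18.518 / 9 = 2.0575556
sigma_hat = R_bar / d2 = 2.0575556 / 2.847 = 0.7227

0.7227


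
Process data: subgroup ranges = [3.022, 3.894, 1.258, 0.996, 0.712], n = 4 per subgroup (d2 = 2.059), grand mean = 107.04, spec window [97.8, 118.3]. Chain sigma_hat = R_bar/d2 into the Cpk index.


R_bar = (3.022 + 3.894 + 1.258 + 0.996 + 0.712) / 5 = 1.9764
sigma = R_bar / d2 = 1.9764 / 2.059 = 0.95988344
Cp = (USL - LSL)/(6*sigma) = (118.3 - 97.8)/(6*0.95988344) = 3.5595
Cpu = (118.3 - 107.04)/(3*0.95988344) = 3.9102
Cpl = (107.04 - 97.8)/(3*0.95988344) = 3.2087
Cpk = min(Cpu, Cpl) = 3.2087

3.2087


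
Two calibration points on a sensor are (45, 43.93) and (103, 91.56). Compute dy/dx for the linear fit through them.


slope = (y2 - y1) / (x2 - x1)
= (91.56 - 43.93) / (103 - 45)
= 47.6300 / 58
= 0.8212

0.8212


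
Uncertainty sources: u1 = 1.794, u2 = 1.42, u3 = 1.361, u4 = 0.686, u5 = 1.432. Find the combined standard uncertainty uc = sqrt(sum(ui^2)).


uc = sqrt(1.794^2 + 1.42^2 + 1.361^2 + 0.686^2 + 1.432^2)
uc = sqrt(9.608377)
uc = 3.0997

3.0997


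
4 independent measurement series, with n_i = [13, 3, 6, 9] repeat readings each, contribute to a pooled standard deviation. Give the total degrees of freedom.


nu = sum_i (n_i - 1)
nu = ((13 - 1) + (3 - 1) + (6 - 1) + (9 - 1))
nu = 12 + 2 + 5 + 8
nu = 27

27


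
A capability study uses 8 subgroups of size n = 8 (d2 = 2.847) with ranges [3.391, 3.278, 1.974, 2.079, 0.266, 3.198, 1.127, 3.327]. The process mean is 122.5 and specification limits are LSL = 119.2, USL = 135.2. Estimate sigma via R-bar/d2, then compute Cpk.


R_bar = (3.391 + 3.278 + 1.974 + 2.079 + 0.266 + 3.198 + 1.127 + 3.327) / 8 = 2.33
sigma = R_bar / d2 = 2.33 / 2.847 = 0.81840534
Cp = (USL - LSL)/(6*sigma) = (135.2 - 119.2)/(6*0.81840534) = 3.2584
Cpu = (135.2 - 122.5)/(3*0.81840534) = 5.1727
Cpl = (122.5 - 119.2)/(3*0.81840534) = 1.3441
Cpk = min(Cpu, Cpl) = 1.3441

1.3441


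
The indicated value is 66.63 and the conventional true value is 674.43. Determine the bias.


Systematic error = measured - true
= 66.63 - 674.43
= -607.8000

-607.8000


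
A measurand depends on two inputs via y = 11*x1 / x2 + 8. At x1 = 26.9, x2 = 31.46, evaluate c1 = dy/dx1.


y = 11*x1 / x2 + 8
dy/dx1 = 11/x2
Evaluate at x2 = 31.46: c1 = 11 / 31.46
c1 = 0.3497

0.3497


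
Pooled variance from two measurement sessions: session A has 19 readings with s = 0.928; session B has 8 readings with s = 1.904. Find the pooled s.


s_p = sqrt(((n1-1)*s1^2 + (n2-1)*s2^2) / (n1+n2-2))
numerator = (19-1)*0.928^2 + (8-1)*1.904^2 = 15.501312 + 25.376512 = 40.877824
denominator = 19 + 8 - 2 = 25
s_p^2 = 40.877824 / 25 = 1.635113
s_p = sqrt(1.635113) = 1.2787

1.2787


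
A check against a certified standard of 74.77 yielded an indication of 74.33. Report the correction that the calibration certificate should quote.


Correction = standard - reading
= 74.77 - 74.33
= 0.4400

0.4400


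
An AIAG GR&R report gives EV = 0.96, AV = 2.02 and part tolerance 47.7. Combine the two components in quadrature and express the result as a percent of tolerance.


GRR = sqrt(EV^2 + AV^2) = sqrt(0.96^2 + 2.02^2) = 2.2365151
%GRR = GRR / tol * 100 = 2.2365151 / 47.7 * 100
%GRR = 4.6887

4.6887


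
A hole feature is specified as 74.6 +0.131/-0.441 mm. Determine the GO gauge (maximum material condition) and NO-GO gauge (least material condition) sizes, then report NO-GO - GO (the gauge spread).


GO = nominal - lower_tol (smallest hole = maximum material condition)
GO = 74.6 - 0.441 = 74.159
NO-GO = nominal + upper_tol (largest hole = least material condition)
NO-GO = 74.6 + 0.131 = 74.731
spread = NO-GO - GO = 74.731 - 74.159 = 0.5720

0.5720


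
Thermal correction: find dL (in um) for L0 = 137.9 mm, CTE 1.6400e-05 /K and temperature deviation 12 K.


dL = L * alpha * dT
= 137.9 * 1.6400e-05 * 12
= 0.0271387 mm
dL_um = 0.0271387 * 1000 = 27.1387 um

27.1387


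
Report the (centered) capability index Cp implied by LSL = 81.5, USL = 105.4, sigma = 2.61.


Cp = (USL - LSL) / (6 * sigma)
= (105.4 - 81.5) / (6 * 2.61)
= 23.9000 / 15.6600
= 1.5262

1.5262


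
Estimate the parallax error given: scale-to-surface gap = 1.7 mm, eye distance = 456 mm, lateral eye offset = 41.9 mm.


error = h * offset / d
= 1.7 * 41.9 / 456
= 0.1562

0.1562


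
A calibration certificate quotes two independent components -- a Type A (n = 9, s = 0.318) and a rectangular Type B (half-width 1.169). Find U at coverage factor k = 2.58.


u_A = s / sqrt(n) = 0.318 / sqrt(9) = 0.106
u_B = half_width / sqrt(3) = 1.169 / sqrt(3) = 0.67492246
uc = sqrt(u_A^2 + u_B^2) = sqrt(0.106^2 + 0.67492246^2) = 0.68319567
U = k * uc = 2.58 * 0.68319567
U = 1.7626

1.7626


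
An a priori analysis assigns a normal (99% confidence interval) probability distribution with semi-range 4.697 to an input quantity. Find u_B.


u_B = half_width / 2.576
u_B = 4.697 / 2.576
u_B = 1.8234

1.8234


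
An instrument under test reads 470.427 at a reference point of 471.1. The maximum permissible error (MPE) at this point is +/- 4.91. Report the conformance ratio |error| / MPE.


e = indication - reference = 470.427 - 471.1 = -0.6730
|e| = 0.6730
ratio = |e| / MPE = 0.6730 / 4.91
ratio = 0.1371

0.1371


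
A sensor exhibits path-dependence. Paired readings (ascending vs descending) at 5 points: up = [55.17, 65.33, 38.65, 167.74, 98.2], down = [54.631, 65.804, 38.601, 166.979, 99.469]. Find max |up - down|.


|55.17 - 54.631| = 0.5390
|65.33 - 65.804| = 0.4740
|38.65 - 38.601| = 0.0490
|167.74 - 166.979| = 0.7610
|98.2 - 99.469| = 1.2690
hysteresis = max(diffs) = 1.2690

1.2690


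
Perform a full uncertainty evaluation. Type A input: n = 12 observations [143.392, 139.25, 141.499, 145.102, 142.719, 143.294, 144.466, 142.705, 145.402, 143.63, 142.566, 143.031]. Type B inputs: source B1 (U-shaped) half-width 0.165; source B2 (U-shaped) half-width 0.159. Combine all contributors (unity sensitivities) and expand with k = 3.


mean = (143.392 + 139.25 + 141.499 + 145.102 + 142.719 + 143.294 + 144.466 + 142.705 + 145.402 + 143.63 + 142.566 + 143.031) / 12 = 143.088
s = sqrt(sum((x - mean)^2)/(n-1)) = 1.6390696
u_A = s / sqrt(n) = 1.6390696 / sqrt(12) = 0.47315864
u_B1 = 0.165 / sqrt(2) = 0.11667262
u_B2 = 0.159 / sqrt(2) = 0.11242998
uc = sqrt(0.47315864^2 + 0.11667262^2 + 0.11242998^2) = 0.50013208
U = k * uc = 3 * 0.50013208
U = 1.5004

1.5004


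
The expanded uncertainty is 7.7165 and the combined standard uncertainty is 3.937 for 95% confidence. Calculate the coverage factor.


k = U / uc
k = 7.7165 / 3.937
k = 1.96

1.96


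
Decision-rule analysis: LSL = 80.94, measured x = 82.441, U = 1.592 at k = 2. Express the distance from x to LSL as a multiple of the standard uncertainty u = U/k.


u = U / k = 1.592 / 2 = 0.796
margin = |LSL - x| = |80.94 - 82.441| = 1.501
z = margin / u = 1.501 / 0.796
z = 1.8857

1.8857


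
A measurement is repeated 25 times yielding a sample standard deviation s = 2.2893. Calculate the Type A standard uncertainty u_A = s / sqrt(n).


u_A = s / sqrt(n)
u_A = 2.2893 / sqrt(25)
u_A = 2.2893 / 5
u_A = 0.4579

0.4579


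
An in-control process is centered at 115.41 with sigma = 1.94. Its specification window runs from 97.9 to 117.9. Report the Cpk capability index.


Cpu = (USL - mean) / (3*sigma) = (117.9 - 115.41) / (3*1.94) = 0.4278
Cpl = (mean - LSL) / (3*sigma) = (115.41 - 97.9) / (3*1.94) = 3.0086
Cpk = min(Cpu, Cpl) = 0.4278

0.4278


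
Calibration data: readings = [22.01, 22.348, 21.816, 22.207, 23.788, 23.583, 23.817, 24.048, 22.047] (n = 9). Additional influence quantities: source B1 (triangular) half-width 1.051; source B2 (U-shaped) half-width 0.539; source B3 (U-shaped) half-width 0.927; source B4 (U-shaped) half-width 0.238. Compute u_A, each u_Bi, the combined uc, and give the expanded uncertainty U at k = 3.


mean = (22.01 + 22.348 + 21.816 + 22.207 + 23.788 + 23.583 + 23.817 + 24.048 + 22.047) / 9 = 22.85155556
s = sqrt(sum((x - mean)^2)/(n-1)) = 0.926851
u_A = s / sqrt(n) = 0.926851 / sqrt(9) = 0.30895033
u_B1 = 1.051 / sqrt(6) = 0.42906895
u_B2 = 0.539 / sqrt(2) = 0.38113056
u_B3 = 0.927 / sqrt(2) = 0.65548799
u_B4 = 0.238 / sqrt(2) = 0.16829141
uc = sqrt(0.30895033^2 + 0.42906895^2 + 0.38113056^2 + 0.65548799^2 + 0.16829141^2) = 0.93957303
U = k * uc = 3 * 0.93957303
U = 2.8187

2.8187


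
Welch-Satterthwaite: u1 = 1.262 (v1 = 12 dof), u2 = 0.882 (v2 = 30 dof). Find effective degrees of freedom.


uc = sqrt(u1^2 + u2^2) = sqrt(1.262^2 + 0.882^2) = 1.5396649
v_eff = uc^4 / (u1^4/v1 + u2^4/v2)
= 1.5396649^4 / (1.262^4/12 + 0.882^4/30)
= 5.6195927 / 0.23154843
v_eff = 24.2696

24.2696


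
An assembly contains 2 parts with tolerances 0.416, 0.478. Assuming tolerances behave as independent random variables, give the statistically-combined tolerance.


RSS = sqrt(0.416^2 + 0.478^2)
= sqrt(0.40154)
= 0.6337

0.6337


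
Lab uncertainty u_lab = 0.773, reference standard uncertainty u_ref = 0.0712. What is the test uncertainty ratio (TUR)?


TUR = u_lab / u_ref
= 0.773 / 0.0712
= 10.8567

10.8567


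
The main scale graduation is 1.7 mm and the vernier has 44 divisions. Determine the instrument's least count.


LC = MSD / n_div
= 1.7 / 44
= 0.0386

0.0386


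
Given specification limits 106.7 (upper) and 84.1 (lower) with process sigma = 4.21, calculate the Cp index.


Cp = (USL - LSL) / (6 * sigma)
= (106.7 - 84.1) / (6 * 4.21)
= 22.6000 / 25.2600
= 0.8947

0.8947


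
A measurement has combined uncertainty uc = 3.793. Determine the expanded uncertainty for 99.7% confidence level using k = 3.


U = k * uc
U = 3 * 3.793
U = 11.3790

11.3790


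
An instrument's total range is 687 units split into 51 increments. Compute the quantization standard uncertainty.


resolution = range / divisions
resolution = 687 / 51 = 13.470588
u_res = resolution / (2*sqrt(3))
u_res = 13.470588 / 3.4641016
u_res = 3.8886

3.8886


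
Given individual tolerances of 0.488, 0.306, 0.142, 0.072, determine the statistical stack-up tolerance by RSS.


RSS = sqrt(0.488^2 + 0.306^2 + 0.142^2 + 0.072^2)
= sqrt(0.357128)
= 0.5976

0.5976


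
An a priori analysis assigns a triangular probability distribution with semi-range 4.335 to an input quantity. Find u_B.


u_B = half_width / sqrt(6)
u_B = 4.335 / 2.4494897
u_B = 1.7698

1.7698


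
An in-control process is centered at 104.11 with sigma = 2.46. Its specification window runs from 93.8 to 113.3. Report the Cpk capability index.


Cpu = (USL - mean) / (3*sigma) = (113.3 - 104.11) / (3*2.46) = 1.2453
Cpl = (mean - LSL) / (3*sigma) = (104.11 - 93.8) / (3*2.46) = 1.3970
Cpk = min(Cpu, Cpl) = 1.2453

1.2453


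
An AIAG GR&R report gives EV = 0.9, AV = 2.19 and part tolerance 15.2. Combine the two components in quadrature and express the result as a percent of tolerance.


GRR = sqrt(EV^2 + AV^2) = sqrt(0.9^2 + 2.19^2) = 2.3677204
%GRR = GRR / tol * 100 = 2.3677204 / 15.2 * 100
%GRR = 15.5771

15.5771


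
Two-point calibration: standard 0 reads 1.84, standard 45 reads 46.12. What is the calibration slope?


slope = (y2 - y1) / (x2 - x1)
= (46.12 - 1.84) / (45 - 0)
= 44.2800 / 45
= 0.9840

0.9840


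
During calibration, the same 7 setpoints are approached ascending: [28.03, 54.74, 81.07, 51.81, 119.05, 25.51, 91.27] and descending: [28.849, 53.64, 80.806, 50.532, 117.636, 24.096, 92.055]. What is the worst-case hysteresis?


|28.03 - 28.849| = 0.8190
|54.74 - 53.64| = 1.1000
|81.07 - 80.806| = 0.2640
|51.81 - 50.532| = 1.2780
|119.05 - 117.636| = 1.4140
|25.51 - 24.096| = 1.4140
|91.27 - 92.055| = 0.7850
hysteresis = max(diffs) = 1.4140

1.4140


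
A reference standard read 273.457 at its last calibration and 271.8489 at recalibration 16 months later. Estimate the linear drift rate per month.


rate = (v2 - v1) / months
= (271.8489 - 273.457) / 16
= -1.6081 / 16
= -0.1005

-0.1005


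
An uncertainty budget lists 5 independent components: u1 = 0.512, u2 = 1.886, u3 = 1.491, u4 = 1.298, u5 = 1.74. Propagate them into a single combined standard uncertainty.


uc = sqrt(0.512^2 + 1.886^2 + 1.491^2 + 1.298^2 + 1.74^2)
uc = sqrt(10.754625)
uc = 3.2794

3.2794


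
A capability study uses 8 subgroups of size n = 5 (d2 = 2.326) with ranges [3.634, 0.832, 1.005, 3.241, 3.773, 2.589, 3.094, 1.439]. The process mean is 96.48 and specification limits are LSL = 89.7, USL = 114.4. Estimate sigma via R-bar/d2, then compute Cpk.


R_bar = (3.634 + 0.832 + 1.005 + 3.241 + 3.773 + 2.589 + 3.094 + 1.439) / 8 = 2.450875
sigma = R_bar / d2 = 2.450875 / 2.326 = 1.0536866
Cp = (USL - LSL)/(6*sigma) = (114.4 - 89.7)/(6*1.0536866) = 3.9069
Cpu = (114.4 - 96.48)/(3*1.0536866) = 5.6690
Cpl = (96.48 - 89.7)/(3*1.0536866) = 2.1449
Cpk = min(Cpu, Cpl) = 2.1449

2.1449


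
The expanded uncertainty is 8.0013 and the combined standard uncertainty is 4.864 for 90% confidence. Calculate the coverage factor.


k = U / uc
k = 8.0013 / 4.864
k = 1.645

1.645


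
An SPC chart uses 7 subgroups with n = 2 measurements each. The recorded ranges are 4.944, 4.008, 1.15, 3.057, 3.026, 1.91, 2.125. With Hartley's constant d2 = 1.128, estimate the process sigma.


R_bar = (4.944 + 4.008 + 1.15 + 3.057 + 3.026 + 1.91 + 2.125) / 7
R_bar = 20.22 / 7 = 2.8885714
sigma_hat = R_bar / d2 = 2.8885714 / 1.128 = 2.5608

2.5608


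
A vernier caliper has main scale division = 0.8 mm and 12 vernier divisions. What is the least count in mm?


LC = MSD / n_div
= 0.8 / 12
= 0.0667

0.0667


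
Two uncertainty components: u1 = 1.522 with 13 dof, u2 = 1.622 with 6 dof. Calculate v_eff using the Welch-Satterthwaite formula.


uc = sqrt(u1^2 + u2^2) = sqrt(1.522^2 + 1.622^2) = 2.224268
v_eff = uc^4 / (u1^4/v1 + u2^4/v2)
= 2.224268^4 / (1.522^4/13 + 1.622^4/6)
= 24.476451 / 1.5663685
v_eff = 15.6262

15.6262


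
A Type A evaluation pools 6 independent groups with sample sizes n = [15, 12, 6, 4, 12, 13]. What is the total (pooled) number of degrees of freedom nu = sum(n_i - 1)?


nu = sum_i (n_i - 1)
nu = ((15 - 1) + (12 - 1) + (6 - 1) + (4 - 1) + (12 - 1) + (13 - 1))
nu = 14 + 11 + 5 + 3 + 11 + 12
nu = 56

56


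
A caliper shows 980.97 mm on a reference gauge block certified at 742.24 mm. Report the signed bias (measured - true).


Systematic error = measured - true
= 980.97 - 742.24
= 238.7300

238.7300


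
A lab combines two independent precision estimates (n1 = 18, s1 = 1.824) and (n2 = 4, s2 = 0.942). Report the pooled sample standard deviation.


s_p = sqrt(((n1-1)*s1^2 + (n2-1)*s2^2) / (n1+n2-2))
numerator = (18-1)*1.824^2 + (4-1)*0.942^2 = 56.558592 + 2.662092 = 59.220684
denominator = 18 + 4 - 2 = 20
s_p^2 = 59.220684 / 20 = 2.9610342
s_p = sqrt(2.9610342) = 1.7208

1.7208


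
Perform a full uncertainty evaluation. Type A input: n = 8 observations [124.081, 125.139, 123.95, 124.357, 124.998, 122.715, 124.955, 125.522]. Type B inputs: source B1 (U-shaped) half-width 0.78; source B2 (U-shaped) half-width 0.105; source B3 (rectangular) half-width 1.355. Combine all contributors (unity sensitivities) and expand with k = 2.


mean = (124.081 + 125.139 + 123.95 + 124.357 + 124.998 + 122.715 + 124.955 + 125.522) / 8 = 124.464625
s = sqrt(sum((x - mean)^2)/(n-1)) = 0.89303318
u_A = s / sqrt(n) = 0.89303318 / sqrt(8) = 0.31573491
u_B1 = 0.78 / sqrt(2) = 0.55154329
u_B2 = 0.105 / sqrt(2) = 0.074246212
u_B3 = 1.355 / sqrt(3) = 0.78230961
uc = sqrt(0.31573491^2 + 0.55154329^2 + 0.074246212^2 + 0.78230961^2) = 1.010648
U = k * uc = 2 * 1.010648
U = 2.0213

2.0213
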